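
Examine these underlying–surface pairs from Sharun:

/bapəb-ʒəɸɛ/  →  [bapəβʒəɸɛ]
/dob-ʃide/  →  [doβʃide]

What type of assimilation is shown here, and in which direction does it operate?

regressive manner assimilation

Underlying /b/ is realised as [β] next to /ʒ/; /ʒ/ itself does not change.
/b/ is a stop while /ʒ/ is a fricative; the output [β] is a fricative, matching the trigger — so the feature that spreads is manner.
Place and voice are unchanged, so the assimilation is partial, not total.
The other alternating form patterns the same way: /b/ → [β] before /ʃ/ (stop → fricative, matching a fricative) — only manner changes, and always toward the following segment.
Since the segment that changes precedes the conditioning segment, the assimilation is regressive.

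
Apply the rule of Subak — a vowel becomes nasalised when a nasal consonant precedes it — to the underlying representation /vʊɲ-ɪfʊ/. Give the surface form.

[vʊɲɪ̃fʊ]

The vowel /ɪ/ is adjacent to the preceding nasal /ɲ/, so it acquires [+nasal] and surfaces as [ɪ̃].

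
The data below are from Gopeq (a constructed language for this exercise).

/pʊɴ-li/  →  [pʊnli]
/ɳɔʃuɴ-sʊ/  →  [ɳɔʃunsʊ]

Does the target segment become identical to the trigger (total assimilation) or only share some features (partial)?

partial assimilation

Underlying /ɴ/ is realised as [n] next to /l/; /l/ itself does not change.
The change uvular → alveolar matches the place of the following /l/, identifying this as place assimilation.
Manner and voice are unchanged, so the assimilation is partial, not total.
The same holds elsewhere in the data: /ɴ/ → [n] before /s/ (uvular → alveolar, matching alveolar) — only place changes, and always toward the following segment.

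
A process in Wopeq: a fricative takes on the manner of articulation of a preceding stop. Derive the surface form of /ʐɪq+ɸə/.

[ʐɪqpə]

The rule targets /ɸ/ (voiceless bilabial fricative), which sits after the trigger /q/ (stop).
A voiceless bilabial stop is [p], so the surface segment is [p].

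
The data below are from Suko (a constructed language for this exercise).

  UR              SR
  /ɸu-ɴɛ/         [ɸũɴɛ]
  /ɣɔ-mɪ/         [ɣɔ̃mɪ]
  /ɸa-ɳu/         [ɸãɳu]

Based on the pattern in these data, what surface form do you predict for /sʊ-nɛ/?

[sʊ̃nɛ]

The data show regressive nasality assimilation (vowel nasalisation): /u/ → [ũ] before /ɴ/; /ɔ/ → [ɔ̃] before /m/; /a/ → [ã] before /ɳ/ — a vowel is nasalised by an immediately following nasal consonant.
/ʊ/ sits next to the nasal /n/ and is therefore nasalised to [ʊ̃].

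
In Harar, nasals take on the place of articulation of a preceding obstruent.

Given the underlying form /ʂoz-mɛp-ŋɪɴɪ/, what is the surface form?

/m/ is a voiced bilabial nasal. The preceding trigger /z/ is alveolar, so /m/ must become alveolar as well.
The voiced alveolar nasal is [n], so /m/ → [n].
At the second juncture, /ŋ/ likewise becomes [m] adjacent to /p/.

[ʂoznɛpmɪɴɪ]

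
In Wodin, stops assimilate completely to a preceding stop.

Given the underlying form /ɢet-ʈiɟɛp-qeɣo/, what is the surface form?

/ʈ/ is the segment targeted by the rule; it sits immediately after /t/, so it assimilates completely and surfaces as [t].
The same rule applies at the second boundary: /q/ → [p] next to /p/.

[ɢettiɟɛppeɣo]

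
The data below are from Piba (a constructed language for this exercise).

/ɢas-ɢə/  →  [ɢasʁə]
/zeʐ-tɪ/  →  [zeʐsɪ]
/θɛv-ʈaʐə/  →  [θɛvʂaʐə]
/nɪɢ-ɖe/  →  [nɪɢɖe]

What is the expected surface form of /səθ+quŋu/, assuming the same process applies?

The data show progressive manner assimilation: /ɢ/ → [ʁ] after /s/; /t/ → [s] after /ʐ/; /ʈ/ → [ʂ] after /v/. In each pair only manner changes, matching the preceding consonant, while place and voice stay constant.
No alternation appears in [nɪɢɖe]: there the adjacent consonants already agree in manner (/ɖ/ and /ɢ/ are both stops), so this form is consistent with the same rule.
/q/ is a voiceless uvular stop. The preceding trigger /θ/ is a fricative, so /q/ must become a fricative as well.
The voiceless uvular fricative is [χ], so /q/ → [χ].

[səθχuŋu]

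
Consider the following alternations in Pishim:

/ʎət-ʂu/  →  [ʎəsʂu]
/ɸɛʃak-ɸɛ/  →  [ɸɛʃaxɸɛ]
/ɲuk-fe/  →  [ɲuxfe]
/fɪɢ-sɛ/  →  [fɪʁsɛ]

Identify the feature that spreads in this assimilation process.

The segment that alternates is /t/, which surfaces as [s] when adjacent to /ʂ/.
/t/ is a stop while /ʂ/ is a fricative; the output [s] is a fricative, matching the trigger — so the feature that spreads is manner.
The other alternating forms pattern the same way: /k/ → [x] before /ɸ/ (stop → fricative, matching a fricative); /k/ → [x] before /f/ (stop → fricative, matching a fricative); /ɢ/ → [ʁ] before /s/ (stop → fricative, matching a fricative) — only manner changes, and always toward the following segment.

manner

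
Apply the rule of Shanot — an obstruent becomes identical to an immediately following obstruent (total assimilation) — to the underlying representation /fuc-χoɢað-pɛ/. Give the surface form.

/c/ is the segment targeted by the rule; it sits immediately before /χ/, so it assimilates completely and surfaces as [χ].
The same rule applies at the second boundary: /ð/ → [p] next to /p/.

[fuχχoɢappɛ]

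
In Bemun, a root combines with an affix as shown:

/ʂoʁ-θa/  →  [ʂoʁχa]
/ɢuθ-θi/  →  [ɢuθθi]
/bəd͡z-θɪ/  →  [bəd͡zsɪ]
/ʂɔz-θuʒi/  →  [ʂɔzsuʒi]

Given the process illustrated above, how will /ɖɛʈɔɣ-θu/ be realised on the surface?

The data show progressive place assimilation: /θ/ → [χ] after /ʁ/; /θ/ → [s] after /d͡z/; /θ/ → [s] after /z/. In each pair only place changes, matching the preceding consonant, while manner and voice stay constant.
No alternation appears in [ɢuθθi]: there the adjacent consonants already agree in place (/θ/ and /θ/ are both dental), so this form is consistent with the same rule.
/θ/ is a voiceless dental fricative. The preceding trigger /ɣ/ is velar, so /θ/ must become velar as well.
Changing only its place to velar gives [x] — the voiceless velar fricative.

[ɖɛʈɔɣxu]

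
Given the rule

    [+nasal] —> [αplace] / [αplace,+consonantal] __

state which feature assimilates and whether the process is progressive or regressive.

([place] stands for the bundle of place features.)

progressive place assimilation

The shared variable α links the value of the place features (abbreviated [place]) on the target to the same value on the neighbouring segment, so place is the feature that assimilates.
Since the environment is written before the underscore, the trigger precedes the target; the direction is progressive.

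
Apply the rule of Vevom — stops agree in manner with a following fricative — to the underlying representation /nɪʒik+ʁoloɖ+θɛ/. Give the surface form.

[nɪʒixʁoloʐθɛ]

The rule targets /k/ (voiceless velar stop), which sits before the trigger /ʁ/ (fricative).
Changing only its manner to fricative gives [x] — the voiceless velar fricative.
The same rule applies at the second boundary: /ɖ/ → [ʐ] next to /θ/.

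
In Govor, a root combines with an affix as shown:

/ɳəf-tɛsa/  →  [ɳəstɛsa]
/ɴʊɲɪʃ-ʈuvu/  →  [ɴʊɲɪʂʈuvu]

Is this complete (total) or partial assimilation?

Underlying /f/ is realised as [s] next to /t/; /t/ itself does not change.
/f/ is labiodental while /t/ is alveolar; the output [s] is alveolar, matching the trigger — so the feature that spreads is place.
Manner and voice are unchanged, so the assimilation is partial, not total.
The other alternating form patterns the same way: /ʃ/ → [ʂ] before /ʈ/ (postalveolar → retroflex, matching retroflex) — only place changes, and always toward the following segment.

partial assimilation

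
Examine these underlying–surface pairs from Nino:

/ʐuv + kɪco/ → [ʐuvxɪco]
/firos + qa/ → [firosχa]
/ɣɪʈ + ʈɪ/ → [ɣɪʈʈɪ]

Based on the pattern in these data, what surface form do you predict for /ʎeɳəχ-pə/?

[ʎeɳəχɸə]

The data show progressive manner assimilation: /k/ → [x] after /v/; /q/ → [χ] after /s/. In each pair only manner changes, matching the preceding consonant, while place and voice stay constant.
No alternation appears in [ɣɪʈʈɪ]: there the adjacent consonants already agree in manner (/ʈ/ and /ʈ/ are both stops), so this form is consistent with the same rule.
The rule targets /p/ (voiceless bilabial stop), which sits after the trigger /χ/ (fricative).
A voiceless bilabial fricative is [ɸ], so the surface segment is [ɸ].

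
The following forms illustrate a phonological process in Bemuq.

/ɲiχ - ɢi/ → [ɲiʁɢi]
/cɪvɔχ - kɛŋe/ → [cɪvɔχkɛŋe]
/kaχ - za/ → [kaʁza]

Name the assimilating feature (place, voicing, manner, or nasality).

Underlying /χ/ is realised as [ʁ] next to /ɢ/; /ɢ/ itself does not change.
The change voiceless → voiced matches the voicing of the following /ɢ/, identifying this as voicing assimilation.
The other alternating form patterns the same way: /χ/ → [ʁ] before /z/ (voiceless → voiced, matching voiced) — only voicing changes, and always toward the following segment.
No alternation appears in [cɪvɔχkɛŋe]: there the adjacent consonants already agree in voicing (/χ/ and /k/ are both voiceless), so this form is consistent with the same rule.

voicing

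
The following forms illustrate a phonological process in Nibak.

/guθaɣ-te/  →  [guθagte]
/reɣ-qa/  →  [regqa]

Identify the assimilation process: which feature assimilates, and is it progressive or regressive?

Underlying /ɣ/ is realised as [g] next to /t/; /t/ itself does not change.
/ɣ/ is a fricative while /t/ is a stop; the output [g] is a stop, matching the trigger — so the feature that spreads is manner.
Place and voice are unchanged, so the assimilation is partial, not total.
The other alternating form patterns the same way: /ɣ/ → [g] before /q/ (fricative → stop, matching a stop) — only manner changes, and always toward the following segment.
The trigger is the following segment, so the direction is regressive (anticipatory).

regressive manner assimilation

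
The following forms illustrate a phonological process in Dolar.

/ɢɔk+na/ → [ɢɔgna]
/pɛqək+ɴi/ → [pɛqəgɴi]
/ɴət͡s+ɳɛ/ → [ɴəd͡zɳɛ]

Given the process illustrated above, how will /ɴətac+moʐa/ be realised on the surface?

[ɴətaɟmoʐa]

The data show regressive voicing assimilation: /k/ → [g] before /n/; /k/ → [g] before /ɴ/; /t͡s/ → [d͡z] before /ɳ/. In each pair only voicing changes, matching the following consonant, while place and manner stay constant.
The rule targets /c/ (voiceless palatal stop), which sits before the trigger /m/ (voiced).
A voiced palatal stop is [ɟ], so the surface segment is [ɟ].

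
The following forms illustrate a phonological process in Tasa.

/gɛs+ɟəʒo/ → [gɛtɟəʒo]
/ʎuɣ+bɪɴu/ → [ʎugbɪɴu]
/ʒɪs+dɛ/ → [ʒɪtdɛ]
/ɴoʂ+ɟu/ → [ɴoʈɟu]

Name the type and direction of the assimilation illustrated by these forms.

The segment that alternates is /s/, which surfaces as [t] when adjacent to /ɟ/.
The change fricative → stop matches the manner of the following /ɟ/, identifying this as manner assimilation.
Place and voice are unchanged, so the assimilation is partial, not total.
The other alternating forms pattern the same way: /ɣ/ → [g] before /b/ (fricative → stop, matching a stop); /s/ → [t] before /d/ (fricative → stop, matching a stop); /ʂ/ → [ʈ] before /ɟ/ (fricative → stop, matching a stop) — only manner changes, and always toward the following segment.
Since the segment that changes precedes the conditioning segment, the assimilation is regressive.

regressive manner assimilation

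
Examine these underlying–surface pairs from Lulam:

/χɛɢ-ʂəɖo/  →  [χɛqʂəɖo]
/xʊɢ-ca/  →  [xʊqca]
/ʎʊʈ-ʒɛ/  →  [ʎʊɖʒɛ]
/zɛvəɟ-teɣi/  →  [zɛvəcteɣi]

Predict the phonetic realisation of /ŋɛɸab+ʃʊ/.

The data show regressive voicing assimilation: /ɢ/ → [q] before /ʂ/; /ɢ/ → [q] before /c/; /ʈ/ → [ɖ] before /ʒ/; /ɟ/ → [c] before /t/. In each pair only voicing changes, matching the following consonant, while place and manner stay constant.
The rule targets /b/ (voiced bilabial stop), which sits before the trigger /ʃ/ (voiceless).
A voiceless bilabial stop is [p], so the surface segment is [p].

[ŋɛɸapʃʊ]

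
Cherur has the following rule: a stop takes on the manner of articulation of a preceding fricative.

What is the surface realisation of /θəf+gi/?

[θəfɣi]

/g/ is a voiced velar stop. The preceding trigger /f/ is a fricative, so /g/ must become a fricative as well.
The voiced velar fricative is [ɣ], so /g/ → [ɣ].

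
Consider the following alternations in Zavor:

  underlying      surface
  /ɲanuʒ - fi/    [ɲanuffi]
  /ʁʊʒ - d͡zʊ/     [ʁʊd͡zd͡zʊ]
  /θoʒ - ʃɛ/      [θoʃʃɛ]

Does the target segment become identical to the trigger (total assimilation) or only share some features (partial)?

total assimilation

The segment that alternates is /ʒ/, which surfaces as [f] when adjacent to /f/.
The output [f] is identical to the trigger /f/ — every feature (place, manner, voicing) has been copied — so this is total assimilation.
The other forms behave the same way: /ʒ/ → [d͡z] before /d͡z/; /ʒ/ → [ʃ] before /ʃ/ — in each case the output is a copy of the following consonant.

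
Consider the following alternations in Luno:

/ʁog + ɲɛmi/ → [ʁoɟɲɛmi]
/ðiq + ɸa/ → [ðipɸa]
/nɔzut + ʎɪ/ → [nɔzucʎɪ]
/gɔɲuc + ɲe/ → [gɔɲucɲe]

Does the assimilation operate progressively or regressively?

regressive

Comparing underlying and surface forms, /g/ → [ɟ] is the alternation; the neighbouring /ɲ/ is constant.
The change velar → palatal matches the place of the following /ɲ/, identifying this as place assimilation.
Checking the remaining alternations: /q/ → [p] before /ɸ/ (uvular → bilabial, matching bilabial); /t/ → [c] before /ʎ/ (alveolar → palatal, matching palatal) — only place changes, and always toward the following segment.
Nothing changes in [gɔɲucɲe]: there the adjacent consonants already agree in place (/c/ and /ɲ/ are both palatal), so this form is consistent with the same rule.
Since the segment that changes precedes the conditioning segment, the assimilation is regressive.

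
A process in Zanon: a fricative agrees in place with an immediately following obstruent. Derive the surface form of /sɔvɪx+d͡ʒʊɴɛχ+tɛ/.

The rule targets /x/ (voiceless velar fricative), which sits before the trigger /d͡ʒ/ (postalveolar).
The voiceless postalveolar fricative is [ʃ], so /x/ → [ʃ].
The same rule applies at the second boundary: /χ/ → [s] next to /t/.

[sɔvɪʃd͡ʒʊɴɛstɛ]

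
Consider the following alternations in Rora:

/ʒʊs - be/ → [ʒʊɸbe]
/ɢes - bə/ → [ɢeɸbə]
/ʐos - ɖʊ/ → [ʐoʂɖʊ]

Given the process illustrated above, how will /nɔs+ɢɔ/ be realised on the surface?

[nɔχɢɔ]

The data show regressive place assimilation: /s/ → [ɸ] before /b/; /s/ → [ʂ] before /ɖ/. In each pair only place changes, matching the following consonant, while manner and voice stay constant.
The rule targets /s/ (voiceless alveolar fricative), which sits before the trigger /ɢ/ (uvular).
Changing only its place to uvular gives [χ] — the voiceless uvular fricative.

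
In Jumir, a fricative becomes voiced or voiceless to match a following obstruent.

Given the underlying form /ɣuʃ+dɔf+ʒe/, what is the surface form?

[ɣuʒdɔvʒe]

The rule targets /ʃ/ (voiceless postalveolar fricative), which sits before the trigger /d/ (voiced).
Changing only its voicing to voiced gives [ʒ] — the voiced postalveolar fricative.
The same rule applies at the second boundary: /f/ → [v] next to /ʒ/.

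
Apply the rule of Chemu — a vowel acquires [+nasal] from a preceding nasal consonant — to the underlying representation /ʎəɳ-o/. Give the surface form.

/o/ sits next to the nasal /ɳ/ and is therefore nasalised to [õ].

[ʎəɳõ]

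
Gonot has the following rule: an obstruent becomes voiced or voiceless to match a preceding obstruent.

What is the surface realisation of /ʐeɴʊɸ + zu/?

[ʐeɴʊɸsu]

The rule targets /z/ (voiced alveolar fricative), which sits after the trigger /ɸ/ (voiceless).
A voiceless alveolar fricative is [s], so the surface segment is [s].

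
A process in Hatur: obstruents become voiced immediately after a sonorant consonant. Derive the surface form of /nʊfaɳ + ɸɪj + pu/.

/ɸ/ is a voiceless bilabial fricative. The preceding trigger /ɳ/ is voiced, so /ɸ/ must become voiced as well.
Changing only its voicing to voiced gives [β] — the voiced bilabial fricative.
The same rule applies at the second boundary: /p/ → [b] next to /j/.

[nʊfaɳβɪjbu]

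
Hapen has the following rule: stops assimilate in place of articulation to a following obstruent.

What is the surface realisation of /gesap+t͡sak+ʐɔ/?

[gesatt͡saʈʐɔ]

The rule targets /p/ (voiceless bilabial stop), which sits before the trigger /t͡s/ (alveolar).
A voiceless alveolar stop is [t], so the surface segment is [t].
At the second juncture, /k/ likewise becomes [ʈ] adjacent to /ʐ/.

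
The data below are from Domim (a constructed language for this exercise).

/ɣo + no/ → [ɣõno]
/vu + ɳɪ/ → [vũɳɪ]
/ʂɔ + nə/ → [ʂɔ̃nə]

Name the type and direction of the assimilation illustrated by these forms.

The vowel /o/ surfaces as nasalised [õ] next to the following nasal /n/ — it has acquired the [+nasal] feature of its neighbour.
The other forms show the same pattern: /u/ → [ũ] before /ɳ/; /ɔ/ → [ɔ̃] before /n/ — each time a vowel is nasalised next to a following nasal.
Because the conditioning nasal is to the right of the vowel that changes, the process is regressive (anticipatory).

regressive nasality assimilation (vowel nasalisation)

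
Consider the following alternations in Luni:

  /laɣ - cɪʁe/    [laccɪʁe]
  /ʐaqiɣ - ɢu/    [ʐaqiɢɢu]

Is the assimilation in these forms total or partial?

total assimilation

Underlying /ɣ/ is realised as [c] next to /c/; /c/ itself does not change.
The output [c] is identical to the trigger /c/ — every feature (place, manner, voicing) has been copied — so this is total assimilation.
The remaining alternation confirms this: /ɣ/ → [ɢ] before /ɢ/ — in each case the output is a copy of the following consonant.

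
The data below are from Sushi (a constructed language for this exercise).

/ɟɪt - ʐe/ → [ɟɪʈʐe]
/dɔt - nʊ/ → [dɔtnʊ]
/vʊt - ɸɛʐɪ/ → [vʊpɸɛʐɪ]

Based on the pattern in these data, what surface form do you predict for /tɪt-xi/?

[tɪkxi]

The data show regressive place assimilation: /t/ → [ʈ] before /ʐ/; /t/ → [p] before /ɸ/. In each pair only place changes, matching the following consonant, while manner and voice stay constant.
Nothing changes in [dɔtnʊ]: there the adjacent consonants already agree in place (/t/ and /n/ are both alveolar), so this form is consistent with the same rule.
The rule targets /t/ (voiceless alveolar stop), which sits before the trigger /x/ (velar).
Changing only its place to velar gives [k] — the voiceless velar stop.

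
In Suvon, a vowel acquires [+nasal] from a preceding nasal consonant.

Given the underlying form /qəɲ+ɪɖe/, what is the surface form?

[qəɲɪ̃ɖe]

The vowel /ɪ/ is adjacent to the preceding nasal /ɲ/, so it acquires [+nasal] and surfaces as [ɪ̃].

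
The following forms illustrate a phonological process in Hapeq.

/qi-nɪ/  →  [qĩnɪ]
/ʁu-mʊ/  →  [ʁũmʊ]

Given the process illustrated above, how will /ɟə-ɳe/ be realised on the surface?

The data show regressive nasality assimilation (vowel nasalisation): /i/ → [ĩ] before /n/; /u/ → [ũ] before /m/ — a vowel is nasalised by an immediately following nasal consonant.
The vowel /ə/ is adjacent to the following nasal /ɳ/, so it acquires [+nasal] and surfaces as [ə̃].

[ɟə̃ɳe]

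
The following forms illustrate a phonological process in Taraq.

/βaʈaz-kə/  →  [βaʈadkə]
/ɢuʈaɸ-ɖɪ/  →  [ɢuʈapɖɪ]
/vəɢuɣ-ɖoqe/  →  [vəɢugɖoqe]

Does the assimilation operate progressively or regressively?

regressive

The segment that alternates is /z/, which surfaces as [d] when adjacent to /k/.
/z/ is a fricative while /k/ is a stop; the output [d] is a stop, matching the trigger — so the feature that spreads is manner.
The other alternating forms pattern the same way: /ɸ/ → [p] before /ɖ/ (fricative → stop, matching a stop); /ɣ/ → [g] before /ɖ/ (fricative → stop, matching a stop) — only manner changes, and always toward the following segment.
The trigger is the following segment, so the direction is regressive (anticipatory).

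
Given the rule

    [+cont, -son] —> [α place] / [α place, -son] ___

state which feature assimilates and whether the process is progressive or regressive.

The shared variable α links the value of the place features (abbreviated [place]) on the target to the same value on the neighbouring segment, so place is the feature that assimilates.
Since the environment is written before the underscore, the trigger precedes the target; the direction is progressive.

progressive place assimilation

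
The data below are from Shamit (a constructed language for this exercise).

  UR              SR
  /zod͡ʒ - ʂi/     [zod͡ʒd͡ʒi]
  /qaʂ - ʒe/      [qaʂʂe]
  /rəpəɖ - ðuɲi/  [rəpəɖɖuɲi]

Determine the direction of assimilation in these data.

Underlying /ʂ/ is realised as [d͡ʒ] next to /d͡ʒ/; /d͡ʒ/ itself does not change.
The output [d͡ʒ] is identical to the trigger /d͡ʒ/ — every feature (place, manner, voicing) has been copied — so this is total assimilation.
The other forms behave the same way: /ʒ/ → [ʂ] after /ʂ/; /ð/ → [ɖ] after /ɖ/ — in each case the output is a copy of the preceding consonant.
Since the segment that changes follows the conditioning segment, the assimilation is progressive.

progressive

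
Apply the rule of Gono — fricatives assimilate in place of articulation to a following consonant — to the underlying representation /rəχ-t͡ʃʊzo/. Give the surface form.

The rule targets /χ/ (voiceless uvular fricative), which sits before the trigger /t͡ʃ/ (postalveolar).
A voiceless postalveolar fricative is [ʃ], so the surface segment is [ʃ].

[rəʃt͡ʃʊzo]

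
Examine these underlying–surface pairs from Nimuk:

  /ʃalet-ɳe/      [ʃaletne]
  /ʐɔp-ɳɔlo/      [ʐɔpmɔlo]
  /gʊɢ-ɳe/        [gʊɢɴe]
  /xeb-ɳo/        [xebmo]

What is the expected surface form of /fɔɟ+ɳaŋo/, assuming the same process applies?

[fɔɟɲaŋo]

The data show progressive place assimilation: /ɳ/ → [n] after /t/; /ɳ/ → [m] after /p/; /ɳ/ → [ɴ] after /ɢ/; /ɳ/ → [m] after /b/. In each pair only place changes, matching the preceding consonant, while manner and voice stay constant.
/ɳ/ is a voiced retroflex nasal. The preceding trigger /ɟ/ is palatal, so /ɳ/ must become palatal as well.
Changing only its place to palatal gives [ɲ] — the voiced palatal nasal.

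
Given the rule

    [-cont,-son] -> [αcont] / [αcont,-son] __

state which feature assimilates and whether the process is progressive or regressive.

progressive manner assimilation

The rule copies [cont] (continuancy) from the environment onto the target stops; since [±cont] encodes the stop/fricative manner contrast, the assimilating dimension is manner.
Since the environment is written before the underscore, the trigger precedes the target; the direction is progressive.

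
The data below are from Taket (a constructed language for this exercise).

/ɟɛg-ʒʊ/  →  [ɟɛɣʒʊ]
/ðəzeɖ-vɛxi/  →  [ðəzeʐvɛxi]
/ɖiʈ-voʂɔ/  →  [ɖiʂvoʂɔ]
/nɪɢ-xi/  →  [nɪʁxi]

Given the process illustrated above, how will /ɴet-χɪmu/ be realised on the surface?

The data show regressive manner assimilation: /g/ → [ɣ] before /ʒ/; /ɖ/ → [ʐ] before /v/; /ʈ/ → [ʂ] before /v/; /ɢ/ → [ʁ] before /x/. In each pair only manner changes, matching the following consonant, while place and voice stay constant.
The rule targets /t/ (voiceless alveolar stop), which sits before the trigger /χ/ (fricative).
Changing only its manner to fricative gives [s] — the voiceless alveolar fricative.

[ɴesχɪmu]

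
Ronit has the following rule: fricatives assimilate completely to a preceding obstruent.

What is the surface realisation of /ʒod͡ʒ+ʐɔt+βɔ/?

[ʒod͡ʒd͡ʒɔttɔ]

/ʐ/ is the segment targeted by the rule; it sits immediately after /d͡ʒ/, so it assimilates completely and surfaces as [d͡ʒ].
The same rule applies at the second boundary: /β/ → [t] next to /t/.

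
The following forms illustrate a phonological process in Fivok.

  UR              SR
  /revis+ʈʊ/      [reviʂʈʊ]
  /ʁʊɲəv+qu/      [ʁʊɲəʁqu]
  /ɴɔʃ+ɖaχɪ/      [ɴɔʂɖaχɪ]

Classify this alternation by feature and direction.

regressive place assimilation

Underlying /s/ is realised as [ʂ] next to /ʈ/; /ʈ/ itself does not change.
The change alveolar → retroflex matches the place of the following /ʈ/, identifying this as place assimilation.
Manner and voice are unchanged, so the assimilation is partial, not total.
The other alternating forms pattern the same way: /v/ → [ʁ] before /q/ (labiodental → uvular, matching uvular); /ʃ/ → [ʂ] before /ɖ/ (postalveolar → retroflex, matching retroflex) — only place changes, and always toward the following segment.
Since the segment that changes precedes the conditioning segment, the assimilation is regressive.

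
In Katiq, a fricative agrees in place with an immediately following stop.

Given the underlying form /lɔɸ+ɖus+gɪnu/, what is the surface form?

[lɔʂɖuxgɪnu]

/ɸ/ is a voiceless bilabial fricative. The following trigger /ɖ/ is retroflex, so /ɸ/ must become retroflex as well.
The voiceless retroflex fricative is [ʂ], so /ɸ/ → [ʂ].
At the second juncture, /s/ likewise becomes [x] adjacent to /g/.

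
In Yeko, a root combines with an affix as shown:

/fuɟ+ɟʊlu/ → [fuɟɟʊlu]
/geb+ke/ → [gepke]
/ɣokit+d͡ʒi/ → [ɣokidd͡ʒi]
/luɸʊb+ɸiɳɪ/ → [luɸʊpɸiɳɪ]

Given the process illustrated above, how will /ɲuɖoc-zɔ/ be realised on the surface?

[ɲuɖoɟzɔ]

The data show regressive voicing assimilation: /b/ → [p] before /k/; /t/ → [d] before /d͡ʒ/; /b/ → [p] before /ɸ/. In each pair only voicing changes, matching the following consonant, while place and manner stay constant.
No alternation appears in [fuɟɟʊlu]: there the adjacent consonants already agree in voicing (/ɟ/ and /ɟ/ are both voiced), so this form is consistent with the same rule.
/c/ is a voiceless palatal stop. The following trigger /z/ is voiced, so /c/ must become voiced as well.
A voiced palatal stop is [ɟ], so the surface segment is [ɟ].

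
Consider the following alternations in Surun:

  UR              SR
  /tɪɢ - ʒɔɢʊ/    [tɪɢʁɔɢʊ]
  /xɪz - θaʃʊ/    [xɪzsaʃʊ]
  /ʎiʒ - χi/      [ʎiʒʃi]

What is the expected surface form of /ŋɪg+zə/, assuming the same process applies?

The data show progressive place assimilation: /ʒ/ → [ʁ] after /ɢ/; /θ/ → [s] after /z/; /χ/ → [ʃ] after /ʒ/. In each pair only place changes, matching the preceding consonant, while manner and voice stay constant.
The rule targets /z/ (voiced alveolar fricative), which sits after the trigger /g/ (velar).
A voiced velar fricative is [ɣ], so the surface segment is [ɣ].

[ŋɪgɣə]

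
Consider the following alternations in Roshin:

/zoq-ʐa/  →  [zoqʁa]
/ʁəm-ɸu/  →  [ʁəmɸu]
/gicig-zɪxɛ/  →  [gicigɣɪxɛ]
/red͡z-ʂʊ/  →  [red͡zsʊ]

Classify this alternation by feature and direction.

Underlying /ʐ/ is realised as [ʁ] next to /q/; /q/ itself does not change.
/ʐ/ is retroflex while /q/ is uvular; the output [ʁ] is uvular, matching the trigger — so the feature that spreads is place.
Manner and voice are unchanged, so the assimilation is partial, not total.
The same holds elsewhere in the data: /z/ → [ɣ] after /g/ (alveolar → velar, matching velar); /ʂ/ → [s] after /d͡z/ (retroflex → alveolar, matching alveolar) — only place changes, and always toward the preceding segment.
No alternation appears in [ʁəmɸu]: there the adjacent consonants already agree in place (/ɸ/ and /m/ are both bilabial), so this form is consistent with the same rule.
Since the segment that changes follows the conditioning segment, the assimilation is progressive.

progressive place assimilation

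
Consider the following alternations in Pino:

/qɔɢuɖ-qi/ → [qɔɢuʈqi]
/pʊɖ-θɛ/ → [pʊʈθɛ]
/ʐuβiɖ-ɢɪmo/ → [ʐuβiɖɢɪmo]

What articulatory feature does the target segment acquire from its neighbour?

voicing

The segment that alternates is /ɖ/, which surfaces as [ʈ] when adjacent to /q/.
The change voiced → voiceless matches the voicing of the following /q/, identifying this as voicing assimilation.
Checking the remaining alternation: /ɖ/ → [ʈ] before /θ/ (voiced → voiceless, matching voiceless) — only voicing changes, and always toward the following segment.
Nothing changes in [ʐuβiɖɢɪmo]: there the adjacent consonants already agree in voicing (/ɖ/ and /ɢ/ are both voiced), so this form is consistent with the same rule.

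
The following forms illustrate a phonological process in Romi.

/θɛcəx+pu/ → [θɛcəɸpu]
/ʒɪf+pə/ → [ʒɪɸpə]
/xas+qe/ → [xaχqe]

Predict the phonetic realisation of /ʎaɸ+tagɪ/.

The data show regressive place assimilation: /x/ → [ɸ] before /p/; /f/ → [ɸ] before /p/; /s/ → [χ] before /q/. In each pair only place changes, matching the following consonant, while manner and voice stay constant.
The rule targets /ɸ/ (voiceless bilabial fricative), which sits before the trigger /t/ (alveolar).
A voiceless alveolar fricative is [s], so the surface segment is [s].

[ʎastagɪ]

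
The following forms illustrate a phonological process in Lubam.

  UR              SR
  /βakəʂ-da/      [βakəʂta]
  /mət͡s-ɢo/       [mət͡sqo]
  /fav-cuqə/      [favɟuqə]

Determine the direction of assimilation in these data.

Underlying /d/ is realised as [t] next to /ʂ/; /ʂ/ itself does not change.
/d/ is voiced while /ʂ/ is voiceless; the output [t] is voiceless, matching the trigger — so the feature that spreads is voicing.
Checking the remaining alternations: /ɢ/ → [q] after /t͡s/ (voiced → voiceless, matching voiceless); /c/ → [ɟ] after /v/ (voiceless → voiced, matching voiced) — only voicing changes, and always toward the preceding segment.
The trigger is the preceding segment, so the direction is progressive (perseverative).

progressive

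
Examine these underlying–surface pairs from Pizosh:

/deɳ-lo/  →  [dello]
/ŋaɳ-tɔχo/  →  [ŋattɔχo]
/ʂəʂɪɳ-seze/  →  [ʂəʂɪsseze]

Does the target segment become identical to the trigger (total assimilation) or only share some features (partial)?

Underlying /ɳ/ is realised as [l] next to /l/; /l/ itself does not change.
The output [l] is identical to the trigger /l/ — every feature (place, manner, voicing) has been copied — so this is total assimilation.
The remaining alternations confirm this: /ɳ/ → [t] before /t/; /ɳ/ → [s] before /s/ — in each case the output is a copy of the following consonant.

total assimilation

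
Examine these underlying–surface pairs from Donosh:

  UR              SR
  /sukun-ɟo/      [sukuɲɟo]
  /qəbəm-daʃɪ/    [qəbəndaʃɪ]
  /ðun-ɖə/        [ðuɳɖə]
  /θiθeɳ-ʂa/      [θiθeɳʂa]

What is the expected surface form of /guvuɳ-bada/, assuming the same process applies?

[guvumbada]

The data show regressive place assimilation: /n/ → [ɲ] before /ɟ/; /m/ → [n] before /d/; /n/ → [ɳ] before /ɖ/. In each pair only place changes, matching the following consonant, while manner and voice stay constant.
No alternation appears in [θiθeɳʂa]: there the adjacent consonants already agree in place (/ɳ/ and /ʂ/ are both retroflex), so this form is consistent with the same rule.
The rule targets /ɳ/ (voiced retroflex nasal), which sits before the trigger /b/ (bilabial).
The voiced bilabial nasal is [m], so /ɳ/ → [m].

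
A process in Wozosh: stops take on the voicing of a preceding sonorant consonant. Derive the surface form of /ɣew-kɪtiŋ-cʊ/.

/k/ is a voiceless velar stop. The preceding trigger /w/ is voiced, so /k/ must become voiced as well.
The voiced velar stop is [g], so /k/ → [g].
At the second juncture, /c/ likewise becomes [ɟ] adjacent to /ŋ/.

[ɣewgɪtiŋɟʊ]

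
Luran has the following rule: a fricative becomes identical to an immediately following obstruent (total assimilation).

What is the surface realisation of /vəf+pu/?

[vəppu]

/f/ is the segment targeted by the rule; it sits immediately before /p/, so it assimilates completely and surfaces as [p].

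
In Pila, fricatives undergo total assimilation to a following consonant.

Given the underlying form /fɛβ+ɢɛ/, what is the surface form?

[fɛɢɢɛ]

/β/ is the segment targeted by the rule; it sits immediately before /ɢ/, so it assimilates completely and surfaces as [ɢ].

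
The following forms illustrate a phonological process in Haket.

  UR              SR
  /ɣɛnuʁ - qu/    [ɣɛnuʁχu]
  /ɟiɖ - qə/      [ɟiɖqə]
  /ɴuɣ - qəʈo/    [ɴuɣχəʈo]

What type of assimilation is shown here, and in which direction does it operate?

Underlying /q/ is realised as [χ] next to /ʁ/; /ʁ/ itself does not change.
The change stop → fricative matches the manner of the preceding /ʁ/, identifying this as manner assimilation.
Place and voice are unchanged, so the assimilation is partial, not total.
The same holds elsewhere in the data: /q/ → [χ] after /ɣ/ (stop → fricative, matching a fricative) — only manner changes, and always toward the preceding segment.
No alternation appears in [ɟiɖqə]: there the adjacent consonants already agree in manner (/q/ and /ɖ/ are both stops), so this form is consistent with the same rule.
Since the segment that changes follows the conditioning segment, the assimilation is progressive.

progressive manner assimilation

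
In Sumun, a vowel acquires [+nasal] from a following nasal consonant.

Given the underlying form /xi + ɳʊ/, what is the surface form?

The vowel /i/ is adjacent to the following nasal /ɳ/, so it acquires [+nasal] and surfaces as [ĩ].

[xĩɳʊ]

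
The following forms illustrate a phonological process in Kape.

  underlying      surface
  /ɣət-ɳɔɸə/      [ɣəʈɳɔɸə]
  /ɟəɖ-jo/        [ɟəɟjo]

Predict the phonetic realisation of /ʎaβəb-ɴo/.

The data show regressive place assimilation: /t/ → [ʈ] before /ɳ/; /ɖ/ → [ɟ] before /j/. In each pair only place changes, matching the following consonant, while manner and voice stay constant.
The rule targets /b/ (voiced bilabial stop), which sits before the trigger /ɴ/ (uvular).
The voiced uvular stop is [ɢ], so /b/ → [ɢ].

[ʎaβəɢɴo]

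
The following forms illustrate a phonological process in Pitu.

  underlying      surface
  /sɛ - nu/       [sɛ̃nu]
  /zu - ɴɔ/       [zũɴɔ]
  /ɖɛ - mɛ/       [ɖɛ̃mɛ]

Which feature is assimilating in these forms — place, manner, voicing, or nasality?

The vowel /ɛ/ surfaces as nasalised [ɛ̃] next to the following nasal /n/ — it has acquired the [+nasal] feature of its neighbour.
Likewise in the remaining data: /u/ → [ũ] before /ɴ/; /ɛ/ → [ɛ̃] before /m/ — each time a vowel is nasalised next to a following nasal.

nasality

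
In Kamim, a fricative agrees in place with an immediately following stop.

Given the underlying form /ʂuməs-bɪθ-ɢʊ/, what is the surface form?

The rule targets /s/ (voiceless alveolar fricative), which sits before the trigger /b/ (bilabial).
Changing only its place to bilabial gives [ɸ] — the voiceless bilabial fricative.
The same rule applies at the second boundary: /θ/ → [χ] next to /ɢ/.

[ʂuməɸbɪχɢʊ]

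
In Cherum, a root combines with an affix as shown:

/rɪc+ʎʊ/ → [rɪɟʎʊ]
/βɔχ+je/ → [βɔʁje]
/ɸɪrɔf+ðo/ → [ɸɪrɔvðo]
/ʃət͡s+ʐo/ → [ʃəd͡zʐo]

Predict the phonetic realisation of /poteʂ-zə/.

[poteʐzə]

The data show regressive voicing assimilation: /c/ → [ɟ] before /ʎ/; /χ/ → [ʁ] before /j/; /f/ → [v] before /ð/; /t͡s/ → [d͡z] before /ʐ/. In each pair only voicing changes, matching the following consonant, while place and manner stay constant.
The rule targets /ʂ/ (voiceless retroflex fricative), which sits before the trigger /z/ (voiced).
The voiced retroflex fricative is [ʐ], so /ʂ/ → [ʐ].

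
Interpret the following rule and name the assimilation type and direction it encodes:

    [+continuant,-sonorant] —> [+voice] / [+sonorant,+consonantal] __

progressive voicing assimilation

The target ([+continuant,-sonorant], fricatives) acquires [+voice] next to a sonorant consonant ([+sonorant,+consonantal]) — it takes on the voicing of its neighbour, so the feature that spreads is voicing.
Since the environment is written before the underscore, the trigger precedes the target; the direction is progressive.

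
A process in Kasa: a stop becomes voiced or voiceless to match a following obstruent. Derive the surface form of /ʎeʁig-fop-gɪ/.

[ʎeʁikfobgɪ]

/g/ is a voiced velar stop. The following trigger /f/ is voiceless, so /g/ must become voiceless as well.
Changing only its voicing to voiceless gives [k] — the voiceless velar stop.
At the second juncture, /p/ likewise becomes [b] adjacent to /g/.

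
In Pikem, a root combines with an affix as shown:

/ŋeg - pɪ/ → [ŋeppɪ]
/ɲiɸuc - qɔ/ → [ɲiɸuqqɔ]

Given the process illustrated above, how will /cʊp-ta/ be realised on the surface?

[cʊtta]

The data show regressive total assimilation (/g/ → [p] before /p/; /c/ → [q] before /q/): in every case the target segment becomes identical to its following neighbour, copying more than a single feature.
/p/ is the segment targeted by the rule; it sits immediately before /t/, so it assimilates completely and surfaces as [t].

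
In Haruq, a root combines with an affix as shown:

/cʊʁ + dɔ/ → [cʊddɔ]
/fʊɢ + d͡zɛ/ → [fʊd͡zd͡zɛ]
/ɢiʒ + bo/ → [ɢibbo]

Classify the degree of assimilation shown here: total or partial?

Comparing underlying and surface forms, /ʁ/ → [d] is the alternation; the neighbouring /d/ is constant.
The output [d] is identical to the trigger /d/ — every feature (place, manner, voicing) has been copied — so this is total assimilation.
The other forms behave the same way: /ɢ/ → [d͡z] before /d͡z/; /ʒ/ → [b] before /b/ — in each case the output is a copy of the following consonant.

total assimilation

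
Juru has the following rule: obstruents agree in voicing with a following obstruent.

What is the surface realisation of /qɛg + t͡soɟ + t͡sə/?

/g/ is a voiced velar stop. The following trigger /t͡s/ is voiceless, so /g/ must become voiceless as well.
The voiceless velar stop is [k], so /g/ → [k].
The same rule applies at the second boundary: /ɟ/ → [c] next to /t͡s/.

[qɛkt͡soct͡sə]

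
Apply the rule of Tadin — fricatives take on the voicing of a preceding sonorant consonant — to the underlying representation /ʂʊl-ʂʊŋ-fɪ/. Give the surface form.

[ʂʊlʐʊŋvɪ]

/ʂ/ is a voiceless retroflex fricative. The preceding trigger /l/ is voiced, so /ʂ/ must become voiced as well.
Changing only its voicing to voiced gives [ʐ] — the voiced retroflex fricative.
The same rule applies at the second boundary: /f/ → [v] next to /ŋ/.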